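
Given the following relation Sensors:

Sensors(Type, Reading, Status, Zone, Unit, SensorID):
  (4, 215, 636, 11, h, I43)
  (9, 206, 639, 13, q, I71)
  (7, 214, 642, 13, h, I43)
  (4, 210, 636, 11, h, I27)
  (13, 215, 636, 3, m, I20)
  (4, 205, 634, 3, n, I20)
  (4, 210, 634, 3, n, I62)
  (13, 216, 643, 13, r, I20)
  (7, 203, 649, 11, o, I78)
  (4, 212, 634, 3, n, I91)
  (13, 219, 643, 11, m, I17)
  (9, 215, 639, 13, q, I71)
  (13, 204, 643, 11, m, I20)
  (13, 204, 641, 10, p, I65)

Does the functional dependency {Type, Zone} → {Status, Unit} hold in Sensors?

(Type=4, Zone=11): 2 rows → {Status,Unit} = (636, h), (636, h) ✓
(Type=9, Zone=13): 2 rows → {Status,Unit} = (639, q), (639, q) ✓
(Type=7, Zone=13): 1 row → {Status,Unit} = (642, h) ✓
(Type=13, Zone=3): 1 row → {Status,Unit} = (636, m) ✓
(Type=4, Zone=3): 3 rows → {Status,Unit} = (634, n), (634, n), (634, n) ✓
(Type=13, Zone=13): 1 row → {Status,Unit} = (643, r) ✓
(Type=7, Zone=11): 1 row → {Status,Unit} = (649, o) ✓
(Type=13, Zone=11): 2 rows → {Status,Unit} = (643, m), (643, m) ✓
(Type=13, Zone=10): 1 row → {Status,Unit} = (641, p) ✓
Every {Type, Zone} value is associated with a single {Status, Unit} value, so {Type, Zone} → {Status, Unit} holds.

Yes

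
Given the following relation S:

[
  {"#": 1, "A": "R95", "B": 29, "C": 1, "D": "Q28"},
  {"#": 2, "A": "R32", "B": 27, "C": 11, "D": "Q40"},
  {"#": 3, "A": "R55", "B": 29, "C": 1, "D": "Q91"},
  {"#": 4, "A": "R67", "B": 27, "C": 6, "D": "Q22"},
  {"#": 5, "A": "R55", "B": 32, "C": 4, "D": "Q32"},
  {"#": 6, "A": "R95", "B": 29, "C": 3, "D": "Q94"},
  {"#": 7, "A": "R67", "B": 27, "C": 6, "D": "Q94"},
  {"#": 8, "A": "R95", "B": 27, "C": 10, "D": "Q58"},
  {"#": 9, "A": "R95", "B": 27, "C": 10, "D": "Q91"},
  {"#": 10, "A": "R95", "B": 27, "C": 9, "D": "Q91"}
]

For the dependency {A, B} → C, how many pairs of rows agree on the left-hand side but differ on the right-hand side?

(A=R95, B=29): violating pairs (1,6) — 1 pair.
(A=R67, B=27): all 2 rows agree on C — 0 pairs.
(A=R95, B=27): violating pairs (8,10), (9,10) — 2 pairs.

3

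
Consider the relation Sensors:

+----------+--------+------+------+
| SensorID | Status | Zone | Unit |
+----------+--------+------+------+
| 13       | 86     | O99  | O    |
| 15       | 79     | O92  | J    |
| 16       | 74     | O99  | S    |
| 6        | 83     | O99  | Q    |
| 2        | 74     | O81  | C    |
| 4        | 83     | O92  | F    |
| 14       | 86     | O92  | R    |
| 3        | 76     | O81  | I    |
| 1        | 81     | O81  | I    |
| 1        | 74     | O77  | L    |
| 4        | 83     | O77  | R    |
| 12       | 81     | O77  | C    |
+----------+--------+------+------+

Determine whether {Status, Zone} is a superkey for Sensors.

All 12 rows have distinct {Status, Zone} values, so {Status, Zone} → (all attributes) holds and {Status, Zone} is a superkey.

Yes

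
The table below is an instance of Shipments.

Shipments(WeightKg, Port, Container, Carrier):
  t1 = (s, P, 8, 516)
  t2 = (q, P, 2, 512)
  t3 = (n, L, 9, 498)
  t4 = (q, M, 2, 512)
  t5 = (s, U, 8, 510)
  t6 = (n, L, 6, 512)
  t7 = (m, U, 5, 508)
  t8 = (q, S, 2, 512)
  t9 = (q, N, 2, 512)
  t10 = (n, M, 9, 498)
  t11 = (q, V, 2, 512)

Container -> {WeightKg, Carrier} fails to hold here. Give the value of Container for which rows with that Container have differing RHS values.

Container=8: rows 1, 5 → {WeightKg,Carrier} takes values {(s, 516), (s, 510)} — violation
Container=2: rows 2, 4, 8, 9, 11 → {WeightKg,Carrier} = (q, 512), (q, 512), (q, 512), (q, 512), (q, 512) ✓
Container=9: rows 3, 10 → {WeightKg,Carrier} = (n, 498), (n, 498) ✓
Container=6: row 6 → {WeightKg,Carrier} = (n, 512) ✓
Container=5: row 7 → {WeightKg,Carrier} = (m, 508) ✓
The only Container value with inconsistent RHS is Container=8.

8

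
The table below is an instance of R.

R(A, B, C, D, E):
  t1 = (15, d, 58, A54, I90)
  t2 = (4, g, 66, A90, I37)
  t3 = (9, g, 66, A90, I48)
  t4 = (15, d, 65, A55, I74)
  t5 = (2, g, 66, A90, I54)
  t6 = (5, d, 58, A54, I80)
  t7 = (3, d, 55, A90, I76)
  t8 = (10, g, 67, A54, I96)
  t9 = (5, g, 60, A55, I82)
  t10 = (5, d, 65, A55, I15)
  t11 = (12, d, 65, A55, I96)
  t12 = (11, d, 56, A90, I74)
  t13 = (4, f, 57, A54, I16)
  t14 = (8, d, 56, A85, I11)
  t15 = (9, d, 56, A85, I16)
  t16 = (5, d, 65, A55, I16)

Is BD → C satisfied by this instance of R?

(B=d, D=A54): rows 1, 6 → C = 58, 58 ✓
(B=g, D=A90): rows 2, 3, 5 → C = 66, 66, 66 ✓
(B=d, D=A55): rows 4, 10, 11, 16 → C = 65, 65, 65, 65 ✓
(B=d, D=A90): rows 7, 12 → C takes values {55, 56} — violation
(B=g, D=A54): row 8 → C = 67 ✓
(B=g, D=A55): row 9 → C = 60 ✓
(B=f, D=A54): row 13 → C = 57 ✓
(B=d, D=A85): rows 14, 15 → C = 56, 56 ✓
Two rows agree on BD but differ on C, so BD → C does not hold.

No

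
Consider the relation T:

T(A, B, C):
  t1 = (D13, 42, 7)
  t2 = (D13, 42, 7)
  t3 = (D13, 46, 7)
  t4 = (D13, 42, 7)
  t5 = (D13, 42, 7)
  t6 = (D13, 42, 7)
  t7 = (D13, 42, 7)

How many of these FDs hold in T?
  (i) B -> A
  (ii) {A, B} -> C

(i) B -> A: every LHS value maps to a single RHS value — holds.
(ii) {A, B} -> C: every LHS value maps to a single RHS value — holds.
2 of the 2 dependencies hold.

2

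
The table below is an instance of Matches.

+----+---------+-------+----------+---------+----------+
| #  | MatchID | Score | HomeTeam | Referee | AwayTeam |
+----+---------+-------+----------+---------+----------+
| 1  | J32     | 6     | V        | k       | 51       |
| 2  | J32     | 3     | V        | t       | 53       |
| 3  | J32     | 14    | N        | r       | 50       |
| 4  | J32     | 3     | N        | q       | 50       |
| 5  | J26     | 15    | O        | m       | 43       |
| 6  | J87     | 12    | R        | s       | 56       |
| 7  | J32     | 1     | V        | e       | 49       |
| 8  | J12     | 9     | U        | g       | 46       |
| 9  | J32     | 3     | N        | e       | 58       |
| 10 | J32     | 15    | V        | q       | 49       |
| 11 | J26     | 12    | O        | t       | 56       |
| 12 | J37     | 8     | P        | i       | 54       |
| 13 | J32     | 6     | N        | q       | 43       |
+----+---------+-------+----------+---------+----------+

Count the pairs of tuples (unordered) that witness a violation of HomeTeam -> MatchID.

HomeTeam=V: all 4 rows agree on MatchID — 0 pairs.
HomeTeam=N: all 4 rows agree on MatchID — 0 pairs.
HomeTeam=O: all 2 rows agree on MatchID — 0 pairs.

0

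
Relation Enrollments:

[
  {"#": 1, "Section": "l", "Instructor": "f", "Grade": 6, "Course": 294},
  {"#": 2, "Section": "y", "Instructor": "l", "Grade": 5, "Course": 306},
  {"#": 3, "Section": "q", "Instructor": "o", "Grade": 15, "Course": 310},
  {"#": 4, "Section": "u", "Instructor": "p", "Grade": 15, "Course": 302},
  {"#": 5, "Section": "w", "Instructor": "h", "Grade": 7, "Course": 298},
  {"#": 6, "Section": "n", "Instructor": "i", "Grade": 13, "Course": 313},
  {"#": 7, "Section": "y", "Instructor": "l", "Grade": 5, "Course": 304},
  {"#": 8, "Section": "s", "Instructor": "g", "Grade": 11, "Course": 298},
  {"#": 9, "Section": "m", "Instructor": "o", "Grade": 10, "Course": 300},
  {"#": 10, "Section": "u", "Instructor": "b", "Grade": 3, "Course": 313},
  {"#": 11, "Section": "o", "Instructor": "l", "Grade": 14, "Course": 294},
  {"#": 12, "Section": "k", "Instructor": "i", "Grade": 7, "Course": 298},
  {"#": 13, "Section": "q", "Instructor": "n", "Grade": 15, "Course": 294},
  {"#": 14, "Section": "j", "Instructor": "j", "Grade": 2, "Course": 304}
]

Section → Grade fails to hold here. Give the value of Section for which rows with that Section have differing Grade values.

Section=l: row 1 → Grade = 6 ✓
Section=y: rows 2, 7 → Grade = 5, 5 ✓
Section=q: rows 3, 13 → Grade = 15, 15 ✓
Section=u: rows 4, 10 → Grade takes values {15, 3} — violation
Section=w: row 5 → Grade = 7 ✓
Section=n: row 6 → Grade = 13 ✓
Section=s: row 8 → Grade = 11 ✓
Section=m: row 9 → Grade = 10 ✓
Section=o: row 11 → Grade = 14 ✓
Section=k: row 12 → Grade = 7 ✓
Section=j: row 14 → Grade = 2 ✓
The only Section value with inconsistent Grade is Section=u.

u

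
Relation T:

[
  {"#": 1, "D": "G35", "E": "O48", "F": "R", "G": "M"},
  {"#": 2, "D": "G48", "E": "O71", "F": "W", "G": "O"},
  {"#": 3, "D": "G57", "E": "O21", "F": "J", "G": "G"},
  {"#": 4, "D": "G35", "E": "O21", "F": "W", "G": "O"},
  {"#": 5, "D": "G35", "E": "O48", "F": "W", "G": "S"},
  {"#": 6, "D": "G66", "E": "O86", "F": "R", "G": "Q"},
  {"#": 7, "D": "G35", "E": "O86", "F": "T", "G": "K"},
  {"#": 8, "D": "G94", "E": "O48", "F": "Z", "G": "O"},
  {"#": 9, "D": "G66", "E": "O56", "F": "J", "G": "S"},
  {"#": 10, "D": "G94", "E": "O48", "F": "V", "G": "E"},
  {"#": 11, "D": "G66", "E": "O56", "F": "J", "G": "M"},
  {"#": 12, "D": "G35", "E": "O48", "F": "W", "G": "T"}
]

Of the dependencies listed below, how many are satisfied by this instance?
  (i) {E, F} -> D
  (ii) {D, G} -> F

(i) {E, F} -> D: every LHS value maps to a single RHS value — holds.
(ii) {D, G} -> F: every LHS value maps to a single RHS value — holds.
2 of the 2 dependencies hold.

2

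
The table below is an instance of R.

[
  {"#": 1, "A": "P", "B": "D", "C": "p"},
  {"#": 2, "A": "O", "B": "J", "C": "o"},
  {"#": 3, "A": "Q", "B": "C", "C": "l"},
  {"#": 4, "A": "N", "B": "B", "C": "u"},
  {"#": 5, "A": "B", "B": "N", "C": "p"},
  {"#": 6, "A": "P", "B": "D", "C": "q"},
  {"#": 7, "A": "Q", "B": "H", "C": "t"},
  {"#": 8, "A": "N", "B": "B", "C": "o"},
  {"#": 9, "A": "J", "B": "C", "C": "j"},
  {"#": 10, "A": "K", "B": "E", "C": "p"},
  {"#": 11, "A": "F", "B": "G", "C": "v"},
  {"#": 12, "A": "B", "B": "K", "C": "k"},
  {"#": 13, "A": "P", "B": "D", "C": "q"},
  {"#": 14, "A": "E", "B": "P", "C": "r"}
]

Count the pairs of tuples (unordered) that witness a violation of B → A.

B=D: all 3 rows agree on A — 0 pairs.
B=C: violating pairs (3,9) — 1 pair.
B=B: all 2 rows agree on A — 0 pairs.

1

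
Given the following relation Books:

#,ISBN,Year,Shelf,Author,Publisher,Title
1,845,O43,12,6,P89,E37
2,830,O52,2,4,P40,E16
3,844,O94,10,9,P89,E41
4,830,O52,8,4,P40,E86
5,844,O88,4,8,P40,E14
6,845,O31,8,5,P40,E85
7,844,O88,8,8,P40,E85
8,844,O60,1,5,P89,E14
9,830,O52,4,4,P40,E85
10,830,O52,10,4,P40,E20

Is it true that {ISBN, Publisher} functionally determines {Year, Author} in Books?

(ISBN=845, Publisher=P89): row 1 → {Year,Author} = (O43, 6) ✓
(ISBN=830, Publisher=P40): rows 2, 4, 9, 10 → {Year,Author} = (O52, 4), (O52, 4), (O52, 4), (O52, 4) ✓
(ISBN=844, Publisher=P89): rows 3, 8 → {Year,Author} takes values {(O94, 9), (O60, 5)} — violation
(ISBN=844, Publisher=P40): rows 5, 7 → {Year,Author} = (O88, 8), (O88, 8) ✓
(ISBN=845, Publisher=P40): row 6 → {Year,Author} = (O31, 5) ✓
Two rows agree on {ISBN, Publisher} but differ on {Year, Author}, so {ISBN, Publisher} → {Year, Author} does not hold.

No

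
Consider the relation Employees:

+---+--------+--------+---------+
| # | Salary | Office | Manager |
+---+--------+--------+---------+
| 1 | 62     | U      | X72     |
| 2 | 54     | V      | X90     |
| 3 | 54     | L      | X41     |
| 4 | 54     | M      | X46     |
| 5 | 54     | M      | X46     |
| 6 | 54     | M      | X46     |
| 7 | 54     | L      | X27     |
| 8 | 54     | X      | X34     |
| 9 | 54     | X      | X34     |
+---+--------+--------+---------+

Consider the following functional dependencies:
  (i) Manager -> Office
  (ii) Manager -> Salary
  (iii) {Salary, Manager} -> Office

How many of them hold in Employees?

3

(i) Manager -> Office: every LHS value maps to a single RHS value — holds.
(ii) Manager -> Salary: every LHS value maps to a single RHS value — holds.
(iii) {Salary, Manager} -> Office: every LHS value maps to a single RHS value — holds.
3 of the 3 dependencies hold.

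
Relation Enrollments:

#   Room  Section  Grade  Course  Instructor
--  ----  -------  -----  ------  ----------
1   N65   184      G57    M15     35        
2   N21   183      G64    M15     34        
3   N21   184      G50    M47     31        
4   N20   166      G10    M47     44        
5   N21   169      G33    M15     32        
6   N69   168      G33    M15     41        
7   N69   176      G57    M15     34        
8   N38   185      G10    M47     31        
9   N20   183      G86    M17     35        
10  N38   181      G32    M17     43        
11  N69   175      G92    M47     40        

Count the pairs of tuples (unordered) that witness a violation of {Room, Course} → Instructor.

2

(Room=N21, Course=M15): violating pairs (2,5) — 1 pair.
(Room=N69, Course=M15): violating pairs (6,7) — 1 pair.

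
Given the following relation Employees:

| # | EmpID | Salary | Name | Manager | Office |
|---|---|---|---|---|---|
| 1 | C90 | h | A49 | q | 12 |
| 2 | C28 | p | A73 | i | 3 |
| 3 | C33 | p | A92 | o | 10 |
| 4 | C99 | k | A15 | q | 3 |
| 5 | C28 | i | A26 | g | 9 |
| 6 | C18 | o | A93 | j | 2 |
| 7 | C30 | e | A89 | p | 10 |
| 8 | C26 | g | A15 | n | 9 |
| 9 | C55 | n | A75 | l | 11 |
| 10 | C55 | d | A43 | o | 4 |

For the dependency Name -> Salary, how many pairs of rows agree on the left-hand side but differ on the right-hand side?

1

Name=A15: violating pairs (4,8) — 1 pair.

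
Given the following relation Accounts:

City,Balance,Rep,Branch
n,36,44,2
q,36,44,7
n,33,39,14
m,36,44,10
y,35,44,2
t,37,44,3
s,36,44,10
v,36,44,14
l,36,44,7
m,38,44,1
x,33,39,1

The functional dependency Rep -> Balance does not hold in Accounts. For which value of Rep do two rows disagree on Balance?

Rep=44: 9 rows → Balance takes values {36, 35, 37, 38} — violation
Rep=39: 2 rows → Balance = 33, 33 ✓
The only Rep value with inconsistent Balance is Rep=44.

44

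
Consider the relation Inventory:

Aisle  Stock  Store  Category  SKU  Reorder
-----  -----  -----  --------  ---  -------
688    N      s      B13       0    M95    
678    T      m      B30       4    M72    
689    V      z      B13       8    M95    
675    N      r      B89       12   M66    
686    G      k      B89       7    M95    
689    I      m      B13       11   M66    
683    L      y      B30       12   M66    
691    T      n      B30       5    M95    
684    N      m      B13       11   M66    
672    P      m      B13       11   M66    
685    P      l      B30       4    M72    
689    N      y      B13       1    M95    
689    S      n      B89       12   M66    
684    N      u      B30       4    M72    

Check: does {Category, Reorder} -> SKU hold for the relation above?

No

(Category=B13, Reorder=M95): 3 rows → SKU takes values {0, 8, 1} — violation
(Category=B30, Reorder=M72): 3 rows → SKU = 4, 4, 4 ✓
(Category=B89, Reorder=M66): 2 rows → SKU = 12, 12 ✓
(Category=B89, Reorder=M95): 1 row → SKU = 7 ✓
(Category=B13, Reorder=M66): 3 rows → SKU = 11, 11, 11 ✓
(Category=B30, Reorder=M66): 1 row → SKU = 12 ✓
(Category=B30, Reorder=M95): 1 row → SKU = 5 ✓
Two rows agree on {Category, Reorder} but differ on SKU, so {Category, Reorder} -> SKU does not hold.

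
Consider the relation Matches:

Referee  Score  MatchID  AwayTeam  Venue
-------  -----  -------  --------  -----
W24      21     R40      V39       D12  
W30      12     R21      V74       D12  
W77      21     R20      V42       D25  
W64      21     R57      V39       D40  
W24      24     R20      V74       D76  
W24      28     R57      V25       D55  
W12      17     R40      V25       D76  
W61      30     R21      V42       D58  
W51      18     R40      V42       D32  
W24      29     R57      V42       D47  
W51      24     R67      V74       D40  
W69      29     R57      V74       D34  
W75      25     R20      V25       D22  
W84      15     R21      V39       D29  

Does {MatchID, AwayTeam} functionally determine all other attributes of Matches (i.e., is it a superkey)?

All 14 rows have distinct {MatchID, AwayTeam} values, so {MatchID, AwayTeam} → (all attributes) holds and {MatchID, AwayTeam} is a superkey.

Yes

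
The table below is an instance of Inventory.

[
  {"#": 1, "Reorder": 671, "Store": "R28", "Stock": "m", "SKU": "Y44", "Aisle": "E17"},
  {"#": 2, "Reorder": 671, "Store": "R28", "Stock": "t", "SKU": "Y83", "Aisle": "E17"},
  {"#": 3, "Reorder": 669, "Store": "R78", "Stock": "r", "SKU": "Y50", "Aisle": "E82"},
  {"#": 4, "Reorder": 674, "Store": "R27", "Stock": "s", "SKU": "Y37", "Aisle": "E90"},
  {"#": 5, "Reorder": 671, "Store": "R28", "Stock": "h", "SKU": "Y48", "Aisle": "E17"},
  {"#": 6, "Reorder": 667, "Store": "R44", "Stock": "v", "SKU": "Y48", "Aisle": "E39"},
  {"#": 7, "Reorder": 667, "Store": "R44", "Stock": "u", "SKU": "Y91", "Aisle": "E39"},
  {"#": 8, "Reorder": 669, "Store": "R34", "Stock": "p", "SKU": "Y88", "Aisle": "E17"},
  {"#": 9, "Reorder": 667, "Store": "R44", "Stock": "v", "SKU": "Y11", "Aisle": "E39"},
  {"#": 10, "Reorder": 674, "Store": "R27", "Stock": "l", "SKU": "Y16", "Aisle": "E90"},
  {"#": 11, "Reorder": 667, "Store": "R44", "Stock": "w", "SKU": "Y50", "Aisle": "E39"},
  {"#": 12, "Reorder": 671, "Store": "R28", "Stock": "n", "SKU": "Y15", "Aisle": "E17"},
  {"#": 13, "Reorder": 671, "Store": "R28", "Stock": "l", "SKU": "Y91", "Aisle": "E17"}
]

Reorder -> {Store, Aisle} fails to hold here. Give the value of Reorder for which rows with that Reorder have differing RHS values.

669

Reorder=671: rows 1, 2, 5, 12, 13 → {Store,Aisle} = (R28, E17), (R28, E17), (R28, E17), (R28, E17), (R28, E17) ✓
Reorder=669: rows 3, 8 → {Store,Aisle} takes values {(R78, E82), (R34, E17)} — violation
Reorder=674: rows 4, 10 → {Store,Aisle} = (R27, E90), (R27, E90) ✓
Reorder=667: rows 6, 7, 9, 11 → {Store,Aisle} = (R44, E39), (R44, E39), (R44, E39), (R44, E39) ✓
The only Reorder value with inconsistent RHS is Reorder=669.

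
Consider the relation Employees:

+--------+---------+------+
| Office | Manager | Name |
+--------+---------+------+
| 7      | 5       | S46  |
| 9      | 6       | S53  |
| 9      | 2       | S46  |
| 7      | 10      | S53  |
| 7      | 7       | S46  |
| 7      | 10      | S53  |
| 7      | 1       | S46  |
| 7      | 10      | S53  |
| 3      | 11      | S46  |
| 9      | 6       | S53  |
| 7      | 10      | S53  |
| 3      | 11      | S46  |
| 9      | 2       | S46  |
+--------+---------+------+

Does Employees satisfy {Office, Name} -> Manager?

(Office=7, Name=S46): 3 rows → Manager takes values {5, 7, 1} — violation
(Office=9, Name=S53): 2 rows → Manager = 6, 6 ✓
(Office=9, Name=S46): 2 rows → Manager = 2, 2 ✓
(Office=7, Name=S53): 4 rows → Manager = 10, 10, 10, 10 ✓
(Office=3, Name=S46): 2 rows → Manager = 11, 11 ✓
Two rows agree on {Office, Name} but differ on Manager, so {Office, Name} -> Manager does not hold.

No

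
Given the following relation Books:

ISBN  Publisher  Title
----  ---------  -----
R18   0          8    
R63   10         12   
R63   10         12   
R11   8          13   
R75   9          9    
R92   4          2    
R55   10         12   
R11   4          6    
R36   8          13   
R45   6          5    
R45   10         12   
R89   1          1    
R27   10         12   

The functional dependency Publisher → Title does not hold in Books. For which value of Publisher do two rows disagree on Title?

Publisher=0: 1 row → Title = 8 ✓
Publisher=10: 5 rows → Title = 12, 12, 12, 12, 12 ✓
Publisher=8: 2 rows → Title = 13, 13 ✓
Publisher=9: 1 row → Title = 9 ✓
Publisher=4: 2 rows → Title takes values {2, 6} — violation
Publisher=6: 1 row → Title = 5 ✓
Publisher=1: 1 row → Title = 1 ✓
The only Publisher value with inconsistent Title is Publisher=4.

4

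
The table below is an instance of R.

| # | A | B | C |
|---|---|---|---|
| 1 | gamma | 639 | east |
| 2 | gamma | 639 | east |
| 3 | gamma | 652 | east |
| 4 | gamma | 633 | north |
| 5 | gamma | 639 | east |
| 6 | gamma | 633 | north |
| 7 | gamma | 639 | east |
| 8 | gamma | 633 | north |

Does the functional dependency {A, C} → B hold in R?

No

(A=gamma, C=east): rows 1, 2, 3, 5, 7 → B takes values {639, 652} — violation
(A=gamma, C=north): rows 4, 6, 8 → B = 633, 633, 633 ✓
Two rows agree on {A, C} but differ on B, so {A, C} → B does not hold.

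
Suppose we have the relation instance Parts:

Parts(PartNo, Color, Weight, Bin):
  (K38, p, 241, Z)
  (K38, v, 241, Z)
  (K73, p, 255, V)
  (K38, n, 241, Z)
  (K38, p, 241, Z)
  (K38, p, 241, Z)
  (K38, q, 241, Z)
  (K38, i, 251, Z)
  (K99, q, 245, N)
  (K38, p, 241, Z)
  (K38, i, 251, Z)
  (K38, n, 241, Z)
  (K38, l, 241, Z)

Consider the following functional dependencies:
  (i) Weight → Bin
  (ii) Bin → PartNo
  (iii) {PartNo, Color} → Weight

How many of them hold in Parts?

3

(i) Weight → Bin: every LHS value maps to a single RHS value — holds.
(ii) Bin → PartNo: every LHS value maps to a single RHS value — holds.
(iii) {PartNo, Color} → Weight: every LHS value maps to a single RHS value — holds.
3 of the 3 dependencies hold.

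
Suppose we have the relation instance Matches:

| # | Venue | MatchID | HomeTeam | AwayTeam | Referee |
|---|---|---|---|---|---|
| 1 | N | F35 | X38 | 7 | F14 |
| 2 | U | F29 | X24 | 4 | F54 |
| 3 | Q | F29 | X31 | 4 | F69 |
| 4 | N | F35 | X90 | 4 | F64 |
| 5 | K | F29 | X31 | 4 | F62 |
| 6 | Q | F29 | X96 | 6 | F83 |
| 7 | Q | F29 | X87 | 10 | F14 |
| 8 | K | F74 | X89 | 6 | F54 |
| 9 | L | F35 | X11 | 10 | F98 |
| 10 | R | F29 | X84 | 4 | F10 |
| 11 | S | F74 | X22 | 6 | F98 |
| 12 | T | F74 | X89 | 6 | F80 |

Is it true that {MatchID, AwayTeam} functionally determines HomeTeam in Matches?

(MatchID=F35, AwayTeam=7): row 1 → HomeTeam = X38 ✓
(MatchID=F29, AwayTeam=4): rows 2, 3, 5, 10 → HomeTeam takes values {X24, X31, X84} — violation
(MatchID=F35, AwayTeam=4): row 4 → HomeTeam = X90 ✓
(MatchID=F29, AwayTeam=6): row 6 → HomeTeam = X96 ✓
(MatchID=F29, AwayTeam=10): row 7 → HomeTeam = X87 ✓
(MatchID=F74, AwayTeam=6): rows 8, 11, 12 → HomeTeam takes values {X89, X22} — violation
(MatchID=F35, AwayTeam=10): row 9 → HomeTeam = X11 ✓
Two rows agree on {MatchID, AwayTeam} but differ on HomeTeam, so {MatchID, AwayTeam} → HomeTeam does not hold.

No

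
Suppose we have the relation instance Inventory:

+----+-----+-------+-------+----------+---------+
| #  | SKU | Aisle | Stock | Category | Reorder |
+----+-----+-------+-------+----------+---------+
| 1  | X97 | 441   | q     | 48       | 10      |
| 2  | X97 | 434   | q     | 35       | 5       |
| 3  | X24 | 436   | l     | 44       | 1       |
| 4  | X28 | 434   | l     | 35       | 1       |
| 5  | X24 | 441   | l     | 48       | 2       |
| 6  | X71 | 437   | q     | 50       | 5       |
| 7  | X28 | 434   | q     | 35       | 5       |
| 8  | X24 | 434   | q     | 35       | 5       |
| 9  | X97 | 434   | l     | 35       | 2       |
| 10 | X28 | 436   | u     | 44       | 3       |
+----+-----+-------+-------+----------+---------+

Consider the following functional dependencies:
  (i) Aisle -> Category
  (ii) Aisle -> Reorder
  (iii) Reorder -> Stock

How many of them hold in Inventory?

2

(i) Aisle -> Category: every LHS value maps to a single RHS value — holds.
(ii) Aisle -> Reorder: Aisle=441: rows 1, 5 → Reorder takes values {10, 2} — violation; Aisle=434: rows 2, 4, 7, 8, 9 → Reorder takes values {5, 1, 2} — violation; Aisle=436: rows 3, 10 → Reorder takes values {1, 3} — violation — fails.
(iii) Reorder -> Stock: every LHS value maps to a single RHS value — holds.
2 of the 3 dependencies hold.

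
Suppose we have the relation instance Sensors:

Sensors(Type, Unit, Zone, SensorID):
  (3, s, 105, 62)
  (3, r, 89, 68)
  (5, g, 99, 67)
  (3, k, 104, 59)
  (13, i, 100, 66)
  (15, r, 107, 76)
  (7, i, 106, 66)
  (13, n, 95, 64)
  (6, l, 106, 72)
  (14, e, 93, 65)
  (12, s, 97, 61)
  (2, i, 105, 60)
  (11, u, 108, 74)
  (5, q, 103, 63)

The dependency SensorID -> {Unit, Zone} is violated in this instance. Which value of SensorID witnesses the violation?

SensorID=62: 1 row → {Unit,Zone} = (s, 105) ✓
SensorID=68: 1 row → {Unit,Zone} = (r, 89) ✓
SensorID=67: 1 row → {Unit,Zone} = (g, 99) ✓
SensorID=59: 1 row → {Unit,Zone} = (k, 104) ✓
SensorID=66: 2 rows → {Unit,Zone} takes values {(i, 100), (i, 106)} — violation
SensorID=76: 1 row → {Unit,Zone} = (r, 107) ✓
SensorID=64: 1 row → {Unit,Zone} = (n, 95) ✓
SensorID=72: 1 row → {Unit,Zone} = (l, 106) ✓
SensorID=65: 1 row → {Unit,Zone} = (e, 93) ✓
SensorID=61: 1 row → {Unit,Zone} = (s, 97) ✓
SensorID=60: 1 row → {Unit,Zone} = (i, 105) ✓
SensorID=74: 1 row → {Unit,Zone} = (u, 108) ✓
SensorID=63: 1 row → {Unit,Zone} = (q, 103) ✓
The only SensorID value with inconsistent RHS is SensorID=66.

66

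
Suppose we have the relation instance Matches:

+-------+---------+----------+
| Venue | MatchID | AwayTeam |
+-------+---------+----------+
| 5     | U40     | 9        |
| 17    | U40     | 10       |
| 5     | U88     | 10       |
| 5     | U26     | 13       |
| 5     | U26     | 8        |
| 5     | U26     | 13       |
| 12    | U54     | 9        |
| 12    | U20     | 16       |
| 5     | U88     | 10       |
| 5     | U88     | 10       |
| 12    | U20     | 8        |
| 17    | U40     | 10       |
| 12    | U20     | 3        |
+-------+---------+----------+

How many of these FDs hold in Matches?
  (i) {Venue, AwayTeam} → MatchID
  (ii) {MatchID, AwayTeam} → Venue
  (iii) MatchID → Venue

(i) {Venue, AwayTeam} → MatchID: every LHS value maps to a single RHS value — holds.
(ii) {MatchID, AwayTeam} → Venue: every LHS value maps to a single RHS value — holds.
(iii) MatchID → Venue: MatchID=U40: 3 rows → Venue takes values {5, 17} — violation — fails.
2 of the 3 dependencies hold.

2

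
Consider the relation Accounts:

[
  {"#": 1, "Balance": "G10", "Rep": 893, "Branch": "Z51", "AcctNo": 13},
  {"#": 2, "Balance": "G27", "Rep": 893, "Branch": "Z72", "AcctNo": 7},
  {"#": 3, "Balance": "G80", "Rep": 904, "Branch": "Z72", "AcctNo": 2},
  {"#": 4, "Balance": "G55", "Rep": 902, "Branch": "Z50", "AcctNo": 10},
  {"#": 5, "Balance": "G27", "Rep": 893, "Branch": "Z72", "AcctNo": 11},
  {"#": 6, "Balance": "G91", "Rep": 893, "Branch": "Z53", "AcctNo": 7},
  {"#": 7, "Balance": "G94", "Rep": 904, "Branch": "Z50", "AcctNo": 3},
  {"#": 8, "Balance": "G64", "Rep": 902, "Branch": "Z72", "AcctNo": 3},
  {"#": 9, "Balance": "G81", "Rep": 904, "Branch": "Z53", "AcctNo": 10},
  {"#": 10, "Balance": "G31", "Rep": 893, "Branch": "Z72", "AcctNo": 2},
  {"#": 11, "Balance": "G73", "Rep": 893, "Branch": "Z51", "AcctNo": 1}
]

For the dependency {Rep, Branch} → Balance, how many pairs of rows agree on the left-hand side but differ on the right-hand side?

(Rep=893, Branch=Z51): violating pairs (1,11) — 1 pair.
(Rep=893, Branch=Z72): violating pairs (2,10), (5,10) — 2 pairs.

3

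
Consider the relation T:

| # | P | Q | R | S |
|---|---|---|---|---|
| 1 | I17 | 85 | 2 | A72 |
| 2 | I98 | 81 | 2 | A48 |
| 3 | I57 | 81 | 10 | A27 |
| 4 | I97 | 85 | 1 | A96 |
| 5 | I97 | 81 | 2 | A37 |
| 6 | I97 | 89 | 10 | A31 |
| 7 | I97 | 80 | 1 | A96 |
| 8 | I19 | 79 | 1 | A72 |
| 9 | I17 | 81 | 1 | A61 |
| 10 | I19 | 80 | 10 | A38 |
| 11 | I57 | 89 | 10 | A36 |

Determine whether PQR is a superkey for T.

All 11 rows have distinct PQR values, so PQR → (all attributes) holds and PQR is a superkey.

Yes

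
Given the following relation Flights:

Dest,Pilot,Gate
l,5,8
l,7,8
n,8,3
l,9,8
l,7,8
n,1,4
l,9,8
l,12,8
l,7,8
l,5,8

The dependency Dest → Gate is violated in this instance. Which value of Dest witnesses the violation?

n

Dest=l: 8 rows → Gate = 8, 8, 8, 8, 8, 8, 8, 8 ✓
Dest=n: 2 rows → Gate takes values {3, 4} — violation
The only Dest value with inconsistent Gate is Dest=n.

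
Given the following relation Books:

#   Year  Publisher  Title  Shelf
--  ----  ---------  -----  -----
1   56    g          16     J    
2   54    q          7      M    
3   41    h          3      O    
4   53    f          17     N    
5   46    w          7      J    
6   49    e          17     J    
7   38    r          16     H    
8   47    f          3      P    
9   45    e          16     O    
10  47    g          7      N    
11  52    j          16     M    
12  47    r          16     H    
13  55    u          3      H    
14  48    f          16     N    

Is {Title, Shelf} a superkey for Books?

No

Rows 7 and 12 have the same {Title, Shelf} value (Title=16, Shelf=H) but are distinct tuples, so {Title, Shelf} does not determine every attribute — not a superkey.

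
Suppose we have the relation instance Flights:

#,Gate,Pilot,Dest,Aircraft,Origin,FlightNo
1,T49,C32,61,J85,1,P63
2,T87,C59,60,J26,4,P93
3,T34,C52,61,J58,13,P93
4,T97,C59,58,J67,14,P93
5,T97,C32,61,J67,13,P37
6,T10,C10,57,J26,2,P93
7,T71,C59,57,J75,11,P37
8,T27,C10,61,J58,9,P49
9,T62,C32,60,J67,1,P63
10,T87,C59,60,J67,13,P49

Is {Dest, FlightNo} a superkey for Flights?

All 10 rows have distinct {Dest, FlightNo} values, so {Dest, FlightNo} → (all attributes) holds and {Dest, FlightNo} is a superkey.

Yes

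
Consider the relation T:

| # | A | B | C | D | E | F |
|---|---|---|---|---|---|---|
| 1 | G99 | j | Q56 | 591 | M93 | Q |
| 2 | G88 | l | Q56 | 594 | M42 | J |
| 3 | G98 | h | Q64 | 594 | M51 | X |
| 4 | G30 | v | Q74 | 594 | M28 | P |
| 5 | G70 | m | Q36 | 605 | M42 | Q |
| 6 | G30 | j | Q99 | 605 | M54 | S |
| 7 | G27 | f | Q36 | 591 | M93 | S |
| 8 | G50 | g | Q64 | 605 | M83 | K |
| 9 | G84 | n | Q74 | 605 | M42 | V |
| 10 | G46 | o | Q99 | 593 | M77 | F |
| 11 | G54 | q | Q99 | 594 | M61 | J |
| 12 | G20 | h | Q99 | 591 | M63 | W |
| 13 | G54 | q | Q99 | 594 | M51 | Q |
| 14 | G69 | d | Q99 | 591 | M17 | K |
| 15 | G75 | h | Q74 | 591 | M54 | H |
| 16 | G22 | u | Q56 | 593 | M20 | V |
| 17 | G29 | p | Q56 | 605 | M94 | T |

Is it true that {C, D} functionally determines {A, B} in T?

(C=Q56, D=591): row 1 → {A,B} = (G99, j) ✓
(C=Q56, D=594): row 2 → {A,B} = (G88, l) ✓
(C=Q64, D=594): row 3 → {A,B} = (G98, h) ✓
(C=Q74, D=594): row 4 → {A,B} = (G30, v) ✓
(C=Q36, D=605): row 5 → {A,B} = (G70, m) ✓
(C=Q99, D=605): row 6 → {A,B} = (G30, j) ✓
(C=Q36, D=591): row 7 → {A,B} = (G27, f) ✓
(C=Q64, D=605): row 8 → {A,B} = (G50, g) ✓
(C=Q74, D=605): row 9 → {A,B} = (G84, n) ✓
(C=Q99, D=593): row 10 → {A,B} = (G46, o) ✓
(C=Q99, D=594): rows 11, 13 → {A,B} = (G54, q), (G54, q) ✓
(C=Q99, D=591): rows 12, 14 → {A,B} takes values {(G20, h), (G69, d)} — violation
(C=Q74, D=591): row 15 → {A,B} = (G75, h) ✓
(C=Q56, D=593): row 16 → {A,B} = (G22, u) ✓
(C=Q56, D=605): row 17 → {A,B} = (G29, p) ✓
Two rows agree on {C, D} but differ on {A, B}, so {C, D} -> {A, B} does not hold.

No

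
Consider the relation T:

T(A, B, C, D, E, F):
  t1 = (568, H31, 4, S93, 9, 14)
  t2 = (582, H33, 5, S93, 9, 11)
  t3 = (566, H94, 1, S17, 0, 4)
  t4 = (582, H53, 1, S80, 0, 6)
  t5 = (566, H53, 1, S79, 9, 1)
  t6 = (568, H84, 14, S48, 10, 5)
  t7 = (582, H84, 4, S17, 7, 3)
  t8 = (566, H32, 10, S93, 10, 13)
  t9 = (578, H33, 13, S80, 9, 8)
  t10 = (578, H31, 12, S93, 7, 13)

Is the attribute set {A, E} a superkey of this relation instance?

Yes

All 10 rows have distinct {A, E} values, so {A, E} → (all attributes) holds and {A, E} is a superkey.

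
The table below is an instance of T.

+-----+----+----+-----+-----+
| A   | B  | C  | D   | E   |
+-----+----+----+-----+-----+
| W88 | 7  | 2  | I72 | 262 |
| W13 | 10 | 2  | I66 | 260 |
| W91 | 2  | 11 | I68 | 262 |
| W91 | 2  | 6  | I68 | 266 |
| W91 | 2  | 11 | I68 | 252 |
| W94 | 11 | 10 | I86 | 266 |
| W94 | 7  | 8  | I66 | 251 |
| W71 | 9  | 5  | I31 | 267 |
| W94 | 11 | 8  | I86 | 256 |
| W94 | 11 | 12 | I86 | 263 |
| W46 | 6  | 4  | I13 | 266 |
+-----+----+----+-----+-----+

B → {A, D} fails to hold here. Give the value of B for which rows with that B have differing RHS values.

B=7: 2 rows → {A,D} takes values {(W88, I72), (W94, I66)} — violation
B=10: 1 row → {A,D} = (W13, I66) ✓
B=2: 3 rows → {A,D} = (W91, I68), (W91, I68), (W91, I68) ✓
B=11: 3 rows → {A,D} = (W94, I86), (W94, I86), (W94, I86) ✓
B=9: 1 row → {A,D} = (W71, I31) ✓
B=6: 1 row → {A,D} = (W46, I13) ✓
The only B value with inconsistent RHS is B=7.

7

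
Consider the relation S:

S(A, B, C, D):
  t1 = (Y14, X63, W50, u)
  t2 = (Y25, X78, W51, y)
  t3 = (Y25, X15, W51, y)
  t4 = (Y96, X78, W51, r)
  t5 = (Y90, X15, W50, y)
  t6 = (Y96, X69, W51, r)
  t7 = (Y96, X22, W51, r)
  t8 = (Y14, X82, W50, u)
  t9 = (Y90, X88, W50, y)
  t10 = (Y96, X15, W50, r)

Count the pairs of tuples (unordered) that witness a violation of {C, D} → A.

0

(C=W50, D=u): all 2 rows agree on A — 0 pairs.
(C=W51, D=y): all 2 rows agree on A — 0 pairs.
(C=W51, D=r): all 3 rows agree on A — 0 pairs.
(C=W50, D=y): all 2 rows agree on A — 0 pairs.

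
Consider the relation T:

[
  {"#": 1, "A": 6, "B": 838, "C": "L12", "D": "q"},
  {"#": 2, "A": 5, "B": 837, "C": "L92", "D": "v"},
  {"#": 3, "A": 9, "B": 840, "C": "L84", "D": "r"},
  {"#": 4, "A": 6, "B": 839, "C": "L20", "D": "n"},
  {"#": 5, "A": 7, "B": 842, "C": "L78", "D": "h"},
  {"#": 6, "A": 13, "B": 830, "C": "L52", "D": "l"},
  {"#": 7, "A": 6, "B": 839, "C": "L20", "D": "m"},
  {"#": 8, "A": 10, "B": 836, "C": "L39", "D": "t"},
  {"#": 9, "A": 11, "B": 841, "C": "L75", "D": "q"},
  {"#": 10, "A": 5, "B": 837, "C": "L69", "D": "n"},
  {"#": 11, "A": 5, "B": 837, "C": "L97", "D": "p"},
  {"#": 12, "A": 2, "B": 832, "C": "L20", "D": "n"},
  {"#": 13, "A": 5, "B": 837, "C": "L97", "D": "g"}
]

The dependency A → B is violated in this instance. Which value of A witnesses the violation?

A=6: rows 1, 4, 7 → B takes values {838, 839} — violation
A=5: rows 2, 10, 11, 13 → B = 837, 837, 837, 837 ✓
A=9: row 3 → B = 840 ✓
A=7: row 5 → B = 842 ✓
A=13: row 6 → B = 830 ✓
A=10: row 8 → B = 836 ✓
A=11: row 9 → B = 841 ✓
A=2: row 12 → B = 832 ✓
The only A value with inconsistent B is A=6.

6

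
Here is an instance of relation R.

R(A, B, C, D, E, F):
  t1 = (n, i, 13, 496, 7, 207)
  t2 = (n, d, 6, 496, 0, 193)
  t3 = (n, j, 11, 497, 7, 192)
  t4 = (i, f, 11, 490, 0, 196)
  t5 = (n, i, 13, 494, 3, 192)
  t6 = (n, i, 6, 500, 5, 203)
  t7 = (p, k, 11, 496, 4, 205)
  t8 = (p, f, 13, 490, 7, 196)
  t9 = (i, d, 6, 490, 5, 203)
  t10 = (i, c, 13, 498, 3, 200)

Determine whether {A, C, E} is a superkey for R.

Yes

All 10 rows have distinct {A, C, E} values, so {A, C, E} → (all attributes) holds and {A, C, E} is a superkey.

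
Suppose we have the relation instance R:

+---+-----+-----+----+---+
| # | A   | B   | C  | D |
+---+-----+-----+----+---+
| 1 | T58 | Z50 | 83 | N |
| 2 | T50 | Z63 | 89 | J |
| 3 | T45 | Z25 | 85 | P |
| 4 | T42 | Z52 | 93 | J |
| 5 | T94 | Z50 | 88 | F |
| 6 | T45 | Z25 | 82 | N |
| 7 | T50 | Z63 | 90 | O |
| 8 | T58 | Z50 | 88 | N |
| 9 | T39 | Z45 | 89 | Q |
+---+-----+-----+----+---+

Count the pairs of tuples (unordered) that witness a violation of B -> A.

B=Z50: violating pairs (1,5), (5,8) — 2 pairs.
B=Z63: all 2 rows agree on A — 0 pairs.
B=Z25: all 2 rows agree on A — 0 pairs.

2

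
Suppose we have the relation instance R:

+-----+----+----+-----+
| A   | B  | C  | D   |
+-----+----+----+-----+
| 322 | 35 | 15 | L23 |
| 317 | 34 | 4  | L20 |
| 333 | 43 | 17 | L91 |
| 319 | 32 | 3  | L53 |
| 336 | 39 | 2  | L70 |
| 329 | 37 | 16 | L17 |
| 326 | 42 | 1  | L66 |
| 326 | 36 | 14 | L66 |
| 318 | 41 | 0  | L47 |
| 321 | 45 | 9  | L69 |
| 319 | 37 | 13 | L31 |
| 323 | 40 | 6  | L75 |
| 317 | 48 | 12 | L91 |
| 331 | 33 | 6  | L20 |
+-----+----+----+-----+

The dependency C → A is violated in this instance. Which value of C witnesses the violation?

6

C=15: 1 row → A = 322 ✓
C=4: 1 row → A = 317 ✓
C=17: 1 row → A = 333 ✓
C=3: 1 row → A = 319 ✓
C=2: 1 row → A = 336 ✓
C=16: 1 row → A = 329 ✓
C=1: 1 row → A = 326 ✓
C=14: 1 row → A = 326 ✓
C=0: 1 row → A = 318 ✓
C=9: 1 row → A = 321 ✓
C=13: 1 row → A = 319 ✓
C=6: 2 rows → A takes values {323, 331} — violation
C=12: 1 row → A = 317 ✓
The only C value with inconsistent A is C=6.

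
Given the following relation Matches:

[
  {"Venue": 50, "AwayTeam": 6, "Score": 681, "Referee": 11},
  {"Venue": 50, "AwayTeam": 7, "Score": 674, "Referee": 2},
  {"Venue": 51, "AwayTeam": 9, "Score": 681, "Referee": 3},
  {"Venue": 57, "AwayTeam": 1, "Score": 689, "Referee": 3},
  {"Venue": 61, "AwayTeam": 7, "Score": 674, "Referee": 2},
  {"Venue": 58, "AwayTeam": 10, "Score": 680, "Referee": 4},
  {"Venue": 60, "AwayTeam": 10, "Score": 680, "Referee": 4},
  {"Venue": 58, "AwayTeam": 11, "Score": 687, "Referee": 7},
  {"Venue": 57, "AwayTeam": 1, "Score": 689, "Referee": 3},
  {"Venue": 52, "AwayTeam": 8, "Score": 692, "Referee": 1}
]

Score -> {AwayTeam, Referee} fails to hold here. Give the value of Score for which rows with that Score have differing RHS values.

681

Score=681: 2 rows → {AwayTeam,Referee} takes values {(6, 11), (9, 3)} — violation
Score=674: 2 rows → {AwayTeam,Referee} = (7, 2), (7, 2) ✓
Score=689: 2 rows → {AwayTeam,Referee} = (1, 3), (1, 3) ✓
Score=680: 2 rows → {AwayTeam,Referee} = (10, 4), (10, 4) ✓
Score=687: 1 row → {AwayTeam,Referee} = (11, 7) ✓
Score=692: 1 row → {AwayTeam,Referee} = (8, 1) ✓
The only Score value with inconsistent RHS is Score=681.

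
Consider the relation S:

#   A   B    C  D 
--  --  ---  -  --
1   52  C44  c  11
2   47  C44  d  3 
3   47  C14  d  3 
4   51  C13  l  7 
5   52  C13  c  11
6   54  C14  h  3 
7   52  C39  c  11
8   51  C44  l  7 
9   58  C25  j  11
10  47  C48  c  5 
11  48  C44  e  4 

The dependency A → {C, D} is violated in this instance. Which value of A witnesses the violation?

47

A=52: rows 1, 5, 7 → {C,D} = (c, 11), (c, 11), (c, 11) ✓
A=47: rows 2, 3, 10 → {C,D} takes values {(d, 3), (c, 5)} — violation
A=51: rows 4, 8 → {C,D} = (l, 7), (l, 7) ✓
A=54: row 6 → {C,D} = (h, 3) ✓
A=58: row 9 → {C,D} = (j, 11) ✓
A=48: row 11 → {C,D} = (e, 4) ✓
The only A value with inconsistent RHS is A=47.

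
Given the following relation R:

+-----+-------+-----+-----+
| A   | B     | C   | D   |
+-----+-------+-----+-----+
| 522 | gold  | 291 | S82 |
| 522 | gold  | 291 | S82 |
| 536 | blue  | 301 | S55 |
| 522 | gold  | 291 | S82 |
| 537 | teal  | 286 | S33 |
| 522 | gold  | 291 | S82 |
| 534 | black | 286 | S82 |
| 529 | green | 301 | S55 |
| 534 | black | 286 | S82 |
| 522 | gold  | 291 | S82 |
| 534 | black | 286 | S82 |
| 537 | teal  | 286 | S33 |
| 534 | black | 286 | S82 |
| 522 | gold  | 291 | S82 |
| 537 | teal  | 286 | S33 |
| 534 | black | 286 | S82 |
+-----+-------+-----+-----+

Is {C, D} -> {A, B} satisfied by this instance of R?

No

(C=291, D=S82): 6 rows → {A,B} = (522, gold), (522, gold), (522, gold), (522, gold), (522, gold), (522, gold) ✓
(C=301, D=S55): 2 rows → {A,B} takes values {(536, blue), (529, green)} — violation
(C=286, D=S33): 3 rows → {A,B} = (537, teal), (537, teal), (537, teal) ✓
(C=286, D=S82): 5 rows → {A,B} = (534, black), (534, black), (534, black), (534, black), (534, black) ✓
Two rows agree on {C, D} but differ on {A, B}, so {C, D} -> {A, B} does not hold.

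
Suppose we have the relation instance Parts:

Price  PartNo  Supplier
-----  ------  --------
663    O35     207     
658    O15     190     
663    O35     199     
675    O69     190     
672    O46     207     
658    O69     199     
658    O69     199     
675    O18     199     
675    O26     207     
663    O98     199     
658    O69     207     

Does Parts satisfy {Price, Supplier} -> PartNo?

No

(Price=663, Supplier=207): 1 row → PartNo = O35 ✓
(Price=658, Supplier=190): 1 row → PartNo = O15 ✓
(Price=663, Supplier=199): 2 rows → PartNo takes values {O35, O98} — violation
(Price=675, Supplier=190): 1 row → PartNo = O69 ✓
(Price=672, Supplier=207): 1 row → PartNo = O46 ✓
(Price=658, Supplier=199): 2 rows → PartNo = O69, O69 ✓
(Price=675, Supplier=199): 1 row → PartNo = O18 ✓
(Price=675, Supplier=207): 1 row → PartNo = O26 ✓
(Price=658, Supplier=207): 1 row → PartNo = O69 ✓
Two rows agree on {Price, Supplier} but differ on PartNo, so {Price, Supplier} -> PartNo does not hold.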